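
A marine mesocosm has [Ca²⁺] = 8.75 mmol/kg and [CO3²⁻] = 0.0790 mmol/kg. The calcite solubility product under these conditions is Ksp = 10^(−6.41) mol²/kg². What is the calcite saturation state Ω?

Ω = 1.78

Ksp = 10^(−6.41) = 3.890×10^-7
Ω = [Ca²⁺][CO3²⁻]/Ksp = (8.75×10^-3)(0.0790×10^-3) / 3.890×10^-7 = 1.78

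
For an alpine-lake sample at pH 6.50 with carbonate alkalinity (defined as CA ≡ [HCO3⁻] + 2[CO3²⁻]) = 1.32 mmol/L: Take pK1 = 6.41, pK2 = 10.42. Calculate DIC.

CA = [HCO3⁻] + 2[CO3²⁻] = (α₁ + 2α₂)·DIC
At pH 6.50: [H⁺]/K1 = 10^-0.09 = 0.81283, K2/[H⁺] = 10^-3.92 = 0.00012023
α₁ = 1/(1 + 0.81283 + 0.00012023) = 1/1.8130 = 0.5516; α₂ = α₁·K2/[H⁺] = 6.632×10^-5
α₁ + 2α₂ = 0.5517
DIC = CA / (α₁ + 2α₂) = 1.32 / 0.5517 = 2.39 mmol/L

DIC = 2.39 mmol/L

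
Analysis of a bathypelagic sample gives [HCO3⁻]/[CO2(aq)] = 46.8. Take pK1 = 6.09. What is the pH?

pH = 7.76

From K1 = [H⁺][HCO3⁻]/[CO2(aq)]:  pH = pK1 + log₁₀([HCO3⁻]/[CO2(aq)])
log₁₀(46.8) = +1.670
pH = 6.09 + (+1.670) = 7.76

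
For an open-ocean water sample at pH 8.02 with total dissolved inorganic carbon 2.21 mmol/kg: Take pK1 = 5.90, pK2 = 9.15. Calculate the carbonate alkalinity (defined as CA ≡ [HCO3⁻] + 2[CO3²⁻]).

CA = [HCO3⁻] + 2[CO3²⁻] = (α₁ + 2α₂)·DIC
At pH 8.02: [H⁺]/K1 = 10^-2.12 = 0.0075858, K2/[H⁺] = 10^-1.13 = 0.074131
α₁ = 1/(1 + 0.0075858 + 0.074131) = 1/1.0817 = 0.9245; α₂ = α₁·K2/[H⁺] = 0.06853
α₁ + 2α₂ = 1.0615
CA = 1.0615 × 2.21 = 2.35 mmol/kg

CA = 2.35 mmol/kg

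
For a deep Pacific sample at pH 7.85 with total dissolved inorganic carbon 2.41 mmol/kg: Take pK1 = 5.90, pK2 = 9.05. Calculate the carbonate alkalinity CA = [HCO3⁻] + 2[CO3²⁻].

CA = 2.53 mmol/kg

CA = [HCO3⁻] + 2[CO3²⁻] = (α₁ + 2α₂)·DIC
At pH 7.85: [H⁺]/K1 = 10^-1.95 = 0.011220, K2/[H⁺] = 10^-1.20 = 0.063096
α₁ = 1/(1 + 0.011220 + 0.063096) = 1/1.0743 = 0.9308; α₂ = α₁·K2/[H⁺] = 0.05873
α₁ + 2α₂ = 1.0483
CA = 1.0483 × 2.41 = 2.53 mmol/kg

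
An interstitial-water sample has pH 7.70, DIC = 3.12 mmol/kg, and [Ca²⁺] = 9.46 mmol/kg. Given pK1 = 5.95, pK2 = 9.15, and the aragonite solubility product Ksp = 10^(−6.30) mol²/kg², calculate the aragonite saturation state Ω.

Ω = 1.98

α₂ = 1 / (1 + [H⁺]/K2 + [H⁺]²/(K1K2)) = 1 / (1 + 10^+1.45 + 10^-0.30)
   = 1 / (1 + 28.184 + 0.50119) = 1/29.685 = 0.03369
[CO3²⁻] = α₂ × DIC = 0.03369 × 3.12 = 0.1051 mmol/kg
Ksp = 10^(−6.30) = 5.012×10^-7
Ω = [Ca²⁺][CO3²⁻]/Ksp = (9.46×10^-3)(1.051×10^-4) / 5.012×10^-7 = 1.98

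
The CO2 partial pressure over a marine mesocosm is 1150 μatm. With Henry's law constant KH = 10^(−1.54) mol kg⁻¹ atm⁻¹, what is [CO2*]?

[CO2*] = 33.2 μmol/kg

KH = 10^(−1.54) = 2.884×10^-2 mol kg⁻¹ atm⁻¹
[CO2*] = KH · pCO2 = 2.884×10^-2 × 1150×10^-6 atm = 3.32×10^-5 mol/kg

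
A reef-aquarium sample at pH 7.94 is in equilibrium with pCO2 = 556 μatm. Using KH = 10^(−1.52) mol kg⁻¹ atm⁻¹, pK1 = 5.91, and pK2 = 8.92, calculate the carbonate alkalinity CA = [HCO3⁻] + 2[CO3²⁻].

CA = 2.18 mmol/kg

[CO2*] = KH · pCO2 = 10^(−1.52) × 556×10^-6 = 1.679×10^-5 mol/kg
α₀ = 1/(1 + K1/[H⁺] + K1K2/[H⁺]²) = 1/(1 + 10^+2.03 + 10^+1.05) = 0.008377
DIC = [CO2*]/α₀ = 1.679×10^-5 / 0.008377 = 2.004 mmol/kg
CA = (α₁ + 2α₂)·DIC = (0.8976 + 2×0.09399) × 2.004 = 2.18 mmol/kg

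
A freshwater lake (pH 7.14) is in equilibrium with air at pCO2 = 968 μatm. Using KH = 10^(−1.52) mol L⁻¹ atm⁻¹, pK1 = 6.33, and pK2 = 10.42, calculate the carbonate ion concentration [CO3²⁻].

[CO2*] = KH · pCO2 = 10^(−1.52) × 968×10^-6 = 2.923×10^-5 mol/L
α₀ = 1/(1 + K1/[H⁺] + K1K2/[H⁺]²) = 1/(1 + 10^+0.81 + 10^-2.47) = 0.1340
DIC = [CO2*]/α₀ = 2.923×10^-5 / 0.1340 = 0.2181 mmol/L
[CO3²⁻] = α₂·DIC; α₂ = 0.0004542, so [CO3²⁻] = 0.0004542 × 0.2181 = 9.91×10^-5 mmol/L = 0.0991 μmol/L

[CO3²⁻] = 0.0991 μmol/L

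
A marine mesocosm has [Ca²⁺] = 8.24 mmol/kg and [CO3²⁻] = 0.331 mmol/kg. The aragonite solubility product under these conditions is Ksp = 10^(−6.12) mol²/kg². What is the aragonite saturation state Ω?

Ω = 3.60

Ksp = 10^(−6.12) = 7.586×10^-7
Ω = [Ca²⁺][CO3²⁻]/Ksp = (8.24×10^-3)(0.331×10^-3) / 7.586×10^-7 = 3.60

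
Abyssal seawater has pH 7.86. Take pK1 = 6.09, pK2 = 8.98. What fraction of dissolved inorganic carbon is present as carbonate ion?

α₂ = 0.0694

α₂ = 1 / (1 + [H⁺]/K2 + [H⁺]²/(K1K2)) = 1 / (1 + 10^+1.12 + 10^-0.65)
   = 1 / (1 + 13.183 + 0.22387) = 1/14.406 = 0.06941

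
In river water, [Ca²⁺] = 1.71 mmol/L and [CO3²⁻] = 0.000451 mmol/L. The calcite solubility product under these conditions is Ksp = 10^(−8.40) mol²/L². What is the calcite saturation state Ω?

Ksp = 10^(−8.40) = 3.981×10^-9
Ω = [Ca²⁺][CO3²⁻]/Ksp = (1.71×10^-3)(0.000451×10^-3) / 3.981×10^-9 = 0.194

Ω = 0.194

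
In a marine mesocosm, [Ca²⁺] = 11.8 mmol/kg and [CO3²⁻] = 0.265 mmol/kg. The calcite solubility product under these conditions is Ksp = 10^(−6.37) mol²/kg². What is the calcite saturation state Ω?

Ω = 7.33

Ksp = 10^(−6.37) = 4.266×10^-7
Ω = [Ca²⁺][CO3²⁻]/Ksp = (11.8×10^-3)(0.265×10^-3) / 4.266×10^-7 = 7.33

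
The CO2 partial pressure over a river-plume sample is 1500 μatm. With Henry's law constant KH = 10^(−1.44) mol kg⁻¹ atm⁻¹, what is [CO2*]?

[CO2*] = 54.5 μmol/kg

KH = 10^(−1.44) = 3.631×10^-2 mol kg⁻¹ atm⁻¹
[CO2*] = KH · pCO2 = 3.631×10^-2 × 1500×10^-6 atm = 5.45×10^-5 mol/kg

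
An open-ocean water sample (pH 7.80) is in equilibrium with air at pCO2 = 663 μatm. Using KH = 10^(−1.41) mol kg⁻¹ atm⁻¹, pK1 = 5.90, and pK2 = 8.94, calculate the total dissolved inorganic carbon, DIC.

DIC = 2.22 mmol/kg

[CO2*] = KH · pCO2 = 10^(−1.41) × 663×10^-6 = 2.579×10^-5 mol/kg
α₀ = 1/(1 + K1/[H⁺] + K1K2/[H⁺]²) = 1/(1 + 10^+1.90 + 10^+0.76) = 0.01160
DIC = [CO2*]/α₀ = 2.579×10^-5 / 0.01160 = 2.22 mmol/kg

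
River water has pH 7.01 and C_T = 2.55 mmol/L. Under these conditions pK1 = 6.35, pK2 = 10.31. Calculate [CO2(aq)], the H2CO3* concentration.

α₀ = 1 / (1 + K1/[H⁺] + K1K2/[H⁺]²) = 1 / (1 + 10^+0.66 + 10^-2.64)
   = 1 / (1 + 4.5709 + 0.0022909) = 1/5.5732 = 0.1794
[CO2*] = α₀ × DIC = 0.1794 × 2.55 = 0.458 mmol/L

[CO2*] = 0.458 mmol/L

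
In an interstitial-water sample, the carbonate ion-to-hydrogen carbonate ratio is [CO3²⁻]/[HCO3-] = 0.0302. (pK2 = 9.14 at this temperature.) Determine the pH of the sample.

From K2 = [H⁺][CO3²⁻]/[HCO3-]:  pH = pK2 + log₁₀([CO3²⁻]/[HCO3-])
log₁₀(0.0302) = -1.520
pH = 9.14 + (-1.520) = 7.62

pH = 7.62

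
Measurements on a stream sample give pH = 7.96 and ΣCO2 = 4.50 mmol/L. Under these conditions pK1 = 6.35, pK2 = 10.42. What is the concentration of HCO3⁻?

[HCO3⁻] = 4.38 mmol/L

α₁ = 1 / (1 + [H⁺]/K1 + K2/[H⁺]) = 1 / (1 + 10^-1.61 + 10^-2.46)
   = 1 / (1 + 0.024547 + 0.0034674) = 1/1.0280 = 0.9727
[HCO3⁻] = α₁ × DIC = 0.9727 × 4.50 = 4.38 mmol/L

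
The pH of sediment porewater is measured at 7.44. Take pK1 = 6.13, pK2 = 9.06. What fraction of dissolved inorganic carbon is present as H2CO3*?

α₀ = 1 / (1 + K1/[H⁺] + K1K2/[H⁺]²) = 1 / (1 + 10^+1.31 + 10^-0.31)
   = 1 / (1 + 20.417 + 0.48978) = 1/21.907 = 0.04565

α₀ = 0.0456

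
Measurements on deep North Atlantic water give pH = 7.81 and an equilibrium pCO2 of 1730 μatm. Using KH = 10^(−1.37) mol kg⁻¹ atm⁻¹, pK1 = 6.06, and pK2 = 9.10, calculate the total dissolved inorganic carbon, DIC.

[CO2*] = KH · pCO2 = 10^(−1.37) × 1730×10^-6 = 7.380×10^-5 mol/kg
α₀ = 1/(1 + K1/[H⁺] + K1K2/[H⁺]²) = 1/(1 + 10^+1.75 + 10^+0.46) = 0.01663
DIC = [CO2*]/α₀ = 7.380×10^-5 / 0.01663 = 4.44 mmol/kg

DIC = 4.44 mmol/kg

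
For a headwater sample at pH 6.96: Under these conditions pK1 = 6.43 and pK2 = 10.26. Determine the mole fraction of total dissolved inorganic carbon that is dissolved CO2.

α₀ = 0.228

α₀ = 1 / (1 + K1/[H⁺] + K1K2/[H⁺]²) = 1 / (1 + 10^+0.53 + 10^-2.77)
   = 1 / (1 + 3.3884 + 0.0016982) = 1/4.3901 = 0.2278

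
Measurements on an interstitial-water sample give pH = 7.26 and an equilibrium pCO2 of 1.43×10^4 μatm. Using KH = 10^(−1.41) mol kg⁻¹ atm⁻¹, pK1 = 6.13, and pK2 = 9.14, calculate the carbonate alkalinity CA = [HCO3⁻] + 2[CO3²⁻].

CA = 7.70 mmol/kg

[CO2*] = KH · pCO2 = 10^(−1.41) × 1.43×10^4×10^-6 = 5.563×10^-4 mol/kg
α₀ = 1/(1 + K1/[H⁺] + K1K2/[H⁺]²) = 1/(1 + 10^+1.13 + 10^-0.75) = 0.06818
DIC = [CO2*]/α₀ = 5.563×10^-4 / 0.06818 = 8.160 mmol/kg
CA = (α₁ + 2α₂)·DIC = (0.9197 + 2×0.01212) × 8.160 = 7.70 mmol/kg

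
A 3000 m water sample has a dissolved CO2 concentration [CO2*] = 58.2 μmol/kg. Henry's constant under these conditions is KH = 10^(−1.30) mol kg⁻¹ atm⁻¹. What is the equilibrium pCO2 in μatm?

pCO2 = 1160 μatm

KH = 10^(−1.30) = 5.012×10^-2 mol kg⁻¹ atm⁻¹
pCO2 = [CO2*]/KH = 58.2×10^-6 / 5.012×10^-2 = 1.16×10^-3 atm = 1160 μatm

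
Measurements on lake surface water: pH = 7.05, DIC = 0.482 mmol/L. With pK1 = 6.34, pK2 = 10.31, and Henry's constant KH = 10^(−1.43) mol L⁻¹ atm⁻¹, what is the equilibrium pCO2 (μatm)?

pCO2 = 2120 μatm

α₀ = 1 / (1 + K1/[H⁺] + K1K2/[H⁺]²) = 1 / (1 + 10^+0.71 + 10^-2.55)
   = 1 / (1 + 5.1286 + 0.0028184) = 1/6.1314 = 0.1631
[CO2*] = α₀ × DIC = 0.1631 × 0.482 = 0.07861 mmol/L
pCO2 = [CO2*]/KH = 7.861×10^-5 / 3.715×10^-2 = 2120 μatm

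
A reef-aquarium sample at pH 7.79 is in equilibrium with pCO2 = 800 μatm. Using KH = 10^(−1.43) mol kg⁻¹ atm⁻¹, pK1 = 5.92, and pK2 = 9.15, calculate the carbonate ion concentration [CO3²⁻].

[CO3²⁻] = 0.0962 mmol/kg

[CO2*] = KH · pCO2 = 10^(−1.43) × 800×10^-6 = 2.972×10^-5 mol/kg
α₀ = 1/(1 + K1/[H⁺] + K1K2/[H⁺]²) = 1/(1 + 10^+1.87 + 10^+0.51) = 0.01276
DIC = [CO2*]/α₀ = 2.972×10^-5 / 0.01276 = 2.329 mmol/kg
[CO3²⁻] = α₂·DIC; α₂ = 0.04129, so [CO3²⁻] = 0.04129 × 2.329 = 0.0962 mmol/kg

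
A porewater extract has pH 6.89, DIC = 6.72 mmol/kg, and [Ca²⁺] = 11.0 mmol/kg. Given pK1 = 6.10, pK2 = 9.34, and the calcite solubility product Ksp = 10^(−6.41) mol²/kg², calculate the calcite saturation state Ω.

Ω = 0.578

α₂ = 1 / (1 + [H⁺]/K2 + [H⁺]²/(K1K2)) = 1 / (1 + 10^+2.45 + 10^+1.66)
   = 1 / (1 + 281.84 + 45.709) = 1/328.55 = 0.003044
[CO3²⁻] = α₂ × DIC = 0.003044 × 6.72 = 0.02045 mmol/kg
Ksp = 10^(−6.41) = 3.890×10^-7
Ω = [Ca²⁺][CO3²⁻]/Ksp = (11.0×10^-3)(2.045×10^-5) / 3.890×10^-7 = 0.578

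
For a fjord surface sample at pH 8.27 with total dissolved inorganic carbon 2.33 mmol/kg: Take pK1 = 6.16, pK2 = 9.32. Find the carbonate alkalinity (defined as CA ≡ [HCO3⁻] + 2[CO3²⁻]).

CA = 2.50 mmol/kg

CA = [HCO3⁻] + 2[CO3²⁻] = (α₁ + 2α₂)·DIC
At pH 8.27: [H⁺]/K1 = 10^-2.11 = 0.0077625, K2/[H⁺] = 10^-1.05 = 0.089125
α₁ = 1/(1 + 0.0077625 + 0.089125) = 1/1.0969 = 0.9117; α₂ = α₁·K2/[H⁺] = 0.08125
α₁ + 2α₂ = 1.0742
CA = 1.0742 × 2.33 = 2.50 mmol/kg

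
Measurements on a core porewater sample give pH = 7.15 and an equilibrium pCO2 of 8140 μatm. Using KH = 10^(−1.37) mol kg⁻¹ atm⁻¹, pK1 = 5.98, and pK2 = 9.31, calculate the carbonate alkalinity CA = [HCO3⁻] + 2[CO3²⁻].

CA = 5.21 mmol/kg

[CO2*] = KH · pCO2 = 10^(−1.37) × 8140×10^-6 = 3.472×10^-4 mol/kg
α₀ = 1/(1 + K1/[H⁺] + K1K2/[H⁺]²) = 1/(1 + 10^+1.17 + 10^-0.99) = 0.06292
DIC = [CO2*]/α₀ = 3.472×10^-4 / 0.06292 = 5.519 mmol/kg
CA = (α₁ + 2α₂)·DIC = (0.9306 + 2×0.006438) × 5.519 = 5.21 mmol/kg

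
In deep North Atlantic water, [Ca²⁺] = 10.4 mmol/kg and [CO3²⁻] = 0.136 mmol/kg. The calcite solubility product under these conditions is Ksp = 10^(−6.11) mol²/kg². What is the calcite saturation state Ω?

Ksp = 10^(−6.11) = 7.762×10^-7
Ω = [Ca²⁺][CO3²⁻]/Ksp = (10.4×10^-3)(0.136×10^-3) / 7.762×10^-7 = 1.82

Ω = 1.82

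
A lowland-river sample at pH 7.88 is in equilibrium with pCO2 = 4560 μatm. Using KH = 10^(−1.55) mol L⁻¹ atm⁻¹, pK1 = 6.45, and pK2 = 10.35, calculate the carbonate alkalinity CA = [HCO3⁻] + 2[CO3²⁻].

CA = 3.48 mmol/L

[CO2*] = KH · pCO2 = 10^(−1.55) × 4560×10^-6 = 1.285×10^-4 mol/L
α₀ = 1/(1 + K1/[H⁺] + K1K2/[H⁺]²) = 1/(1 + 10^+1.43 + 10^-1.04) = 0.03571
DIC = [CO2*]/α₀ = 1.285×10^-4 / 0.03571 = 3.599 mmol/L
CA = (α₁ + 2α₂)·DIC = (0.9610 + 2×0.003256) × 3.599 = 3.48 mmol/L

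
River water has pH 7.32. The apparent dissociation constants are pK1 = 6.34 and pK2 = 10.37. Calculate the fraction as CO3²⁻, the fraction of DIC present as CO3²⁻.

α₂ = 0.000806

α₂ = 1 / (1 + [H⁺]/K2 + [H⁺]²/(K1K2)) = 1 / (1 + 10^+3.05 + 10^+2.07)
   = 1 / (1 + 1122.0 + 117.49) = 1/1240.5 = 0.0008061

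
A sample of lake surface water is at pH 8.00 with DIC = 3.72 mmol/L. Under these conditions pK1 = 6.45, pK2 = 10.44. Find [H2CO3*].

α₀ = 1 / (1 + K1/[H⁺] + K1K2/[H⁺]²) = 1 / (1 + 10^+1.55 + 10^-0.89)
   = 1 / (1 + 35.481 + 0.12882) = 1/36.610 = 0.02731
[CO2*] = α₀ × DIC = 0.02731 × 3.72 = 0.102 mmol/L

[CO2*] = 0.102 mmol/L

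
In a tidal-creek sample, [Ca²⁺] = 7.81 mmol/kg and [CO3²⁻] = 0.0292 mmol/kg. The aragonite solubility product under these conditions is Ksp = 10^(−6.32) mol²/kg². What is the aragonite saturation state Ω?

Ksp = 10^(−6.32) = 4.786×10^-7
Ω = [Ca²⁺][CO3²⁻]/Ksp = (7.81×10^-3)(0.0292×10^-3) / 4.786×10^-7 = 0.476

Ω = 0.476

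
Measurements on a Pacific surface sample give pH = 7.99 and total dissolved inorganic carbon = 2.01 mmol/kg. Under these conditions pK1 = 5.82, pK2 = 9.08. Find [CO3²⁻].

α₂ = 1 / (1 + [H⁺]/K2 + [H⁺]²/(K1K2)) = 1 / (1 + 10^+1.09 + 10^-1.08)
   = 1 / (1 + 12.303 + 0.083176) = 1/13.386 = 0.07471
[CO3²⁻] = α₂ × DIC = 0.07471 × 2.01 = 0.150 mmol/kg

[CO3²⁻] = 0.150 mmol/kg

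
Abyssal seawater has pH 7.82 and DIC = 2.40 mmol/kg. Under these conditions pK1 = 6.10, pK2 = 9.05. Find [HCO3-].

α₁ = 1 / (1 + [H⁺]/K1 + K2/[H⁺]) = 1 / (1 + 10^-1.72 + 10^-1.23)
   = 1 / (1 + 0.019055 + 0.058884) = 1/1.0779 = 0.9277
[HCO3⁻] = α₁ × DIC = 0.9277 × 2.40 = 2.23 mmol/kg

[HCO3⁻] = 2.23 mmol/kg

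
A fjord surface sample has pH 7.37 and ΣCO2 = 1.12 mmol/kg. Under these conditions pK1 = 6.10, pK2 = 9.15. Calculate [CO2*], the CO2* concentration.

α₀ = 1 / (1 + K1/[H⁺] + K1K2/[H⁺]²) = 1 / (1 + 10^+1.27 + 10^-0.51)
   = 1 / (1 + 18.621 + 0.30903) = 1/19.930 = 0.05018
[CO2*] = α₀ × DIC = 0.05018 × 1.12 = 0.0562 mmol/kg

[CO2*] = 0.0562 mmol/kg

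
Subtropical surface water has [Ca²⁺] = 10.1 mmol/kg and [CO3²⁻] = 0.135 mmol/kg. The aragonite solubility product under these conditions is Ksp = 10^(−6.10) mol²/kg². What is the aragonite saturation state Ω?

Ksp = 10^(−6.10) = 7.943×10^-7
Ω = [Ca²⁺][CO3²⁻]/Ksp = (10.1×10^-3)(0.135×10^-3) / 7.943×10^-7 = 1.72

Ω = 1.72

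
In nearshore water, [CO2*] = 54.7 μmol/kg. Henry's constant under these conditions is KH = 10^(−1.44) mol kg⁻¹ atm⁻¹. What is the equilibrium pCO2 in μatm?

KH = 10^(−1.44) = 3.631×10^-2 mol kg⁻¹ atm⁻¹
pCO2 = [CO2*]/KH = 54.7×10^-6 / 3.631×10^-2 = 1.51×10^-3 atm = 1510 μatm

pCO2 = 1510 μatm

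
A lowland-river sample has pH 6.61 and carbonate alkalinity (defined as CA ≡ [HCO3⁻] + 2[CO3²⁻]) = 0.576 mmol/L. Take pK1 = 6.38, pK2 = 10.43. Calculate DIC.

DIC = 0.915 mmol/L

CA = [HCO3⁻] + 2[CO3²⁻] = (α₁ + 2α₂)·DIC
At pH 6.61: [H⁺]/K1 = 10^-0.23 = 0.58884, K2/[H⁺] = 10^-3.82 = 0.00015136
α₁ = 1/(1 + 0.58884 + 0.00015136) = 1/1.5890 = 0.6293; α₂ = α₁·K2/[H⁺] = 9.525×10^-5
α₁ + 2α₂ = 0.6295
DIC = CA / (α₁ + 2α₂) = 0.576 / 0.6295 = 0.915 mmol/L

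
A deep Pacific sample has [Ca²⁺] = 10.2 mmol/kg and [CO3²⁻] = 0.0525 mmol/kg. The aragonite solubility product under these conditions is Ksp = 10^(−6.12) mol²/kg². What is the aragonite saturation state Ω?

Ksp = 10^(−6.12) = 7.586×10^-7
Ω = [Ca²⁺][CO3²⁻]/Ksp = (10.2×10^-3)(0.0525×10^-3) / 7.586×10^-7 = 0.706

Ω = 0.706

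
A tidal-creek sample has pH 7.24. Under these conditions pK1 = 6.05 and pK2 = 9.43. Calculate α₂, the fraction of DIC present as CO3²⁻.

α₂ = 0.00603

α₂ = 1 / (1 + [H⁺]/K2 + [H⁺]²/(K1K2)) = 1 / (1 + 10^+2.19 + 10^+1.00)
   = 1 / (1 + 154.88 + 10.000) = 1/165.88 = 0.006028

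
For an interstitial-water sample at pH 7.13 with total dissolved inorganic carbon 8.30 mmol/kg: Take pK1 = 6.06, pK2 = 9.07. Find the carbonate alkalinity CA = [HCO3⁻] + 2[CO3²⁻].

CA = [HCO3⁻] + 2[CO3²⁻] = (α₁ + 2α₂)·DIC
At pH 7.13: [H⁺]/K1 = 10^-1.07 = 0.085114, K2/[H⁺] = 10^-1.94 = 0.011482
α₁ = 1/(1 + 0.085114 + 0.011482) = 1/1.0966 = 0.9119; α₂ = α₁·K2/[H⁺] = 0.01047
α₁ + 2α₂ = 0.9329
CA = 0.9329 × 8.30 = 7.74 mmol/kg

CA = 7.74 mmol/kg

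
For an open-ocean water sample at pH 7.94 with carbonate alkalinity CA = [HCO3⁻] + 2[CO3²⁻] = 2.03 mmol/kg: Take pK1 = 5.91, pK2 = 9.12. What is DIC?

CA = [HCO3⁻] + 2[CO3²⁻] = (α₁ + 2α₂)·DIC
At pH 7.94: [H⁺]/K1 = 10^-2.03 = 0.0093325, K2/[H⁺] = 10^-1.18 = 0.066069
α₁ = 1/(1 + 0.0093325 + 0.066069) = 1/1.0754 = 0.9299; α₂ = α₁·K2/[H⁺] = 0.06144
α₁ + 2α₂ = 1.0528
DIC = CA / (α₁ + 2α₂) = 2.03 / 1.0528 = 1.93 mmol/kg

DIC = 1.93 mmol/kg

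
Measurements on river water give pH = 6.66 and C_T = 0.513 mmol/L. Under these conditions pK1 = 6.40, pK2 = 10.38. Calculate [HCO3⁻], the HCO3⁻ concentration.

[HCO3⁻] = 0.331 mmol/L

α₁ = 1 / (1 + [H⁺]/K1 + K2/[H⁺]) = 1 / (1 + 10^-0.26 + 10^-3.72)
   = 1 / (1 + 0.54954 + 0.00019055) = 1/1.5497 = 0.6453
[HCO3⁻] = α₁ × DIC = 0.6453 × 0.513 = 0.331 mmol/L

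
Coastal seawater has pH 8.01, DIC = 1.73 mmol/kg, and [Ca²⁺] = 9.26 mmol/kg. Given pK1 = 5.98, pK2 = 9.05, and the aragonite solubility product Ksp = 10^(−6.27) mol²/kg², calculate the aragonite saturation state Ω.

Ω = 2.47

α₂ = 1 / (1 + [H⁺]/K2 + [H⁺]²/(K1K2)) = 1 / (1 + 10^+1.04 + 10^-0.99)
   = 1 / (1 + 10.965 + 0.10233) = 1/12.067 = 0.08287
[CO3²⁻] = α₂ × DIC = 0.08287 × 1.73 = 0.1434 mmol/kg
Ksp = 10^(−6.27) = 5.370×10^-7
Ω = [Ca²⁺][CO3²⁻]/Ksp = (9.26×10^-3)(1.434×10^-4) / 5.370×10^-7 = 2.47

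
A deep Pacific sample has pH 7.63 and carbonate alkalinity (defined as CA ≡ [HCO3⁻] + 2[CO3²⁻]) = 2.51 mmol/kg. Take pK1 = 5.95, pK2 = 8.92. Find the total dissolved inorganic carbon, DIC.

DIC = 2.44 mmol/kg

CA = [HCO3⁻] + 2[CO3²⁻] = (α₁ + 2α₂)·DIC
At pH 7.63: [H⁺]/K1 = 10^-1.68 = 0.020893, K2/[H⁺] = 10^-1.29 = 0.051286
α₁ = 1/(1 + 0.020893 + 0.051286) = 1/1.0722 = 0.9327; α₂ = α₁·K2/[H⁺] = 0.04783
α₁ + 2α₂ = 1.0283
DIC = CA / (α₁ + 2α₂) = 2.51 / 1.0283 = 2.44 mmol/kg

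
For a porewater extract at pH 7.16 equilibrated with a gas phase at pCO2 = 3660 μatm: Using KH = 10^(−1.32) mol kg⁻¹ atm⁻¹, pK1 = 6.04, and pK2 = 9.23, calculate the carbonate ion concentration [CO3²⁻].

[CO3²⁻] = 19.7 μmol/kg

[CO2*] = KH · pCO2 = 10^(−1.32) × 3660×10^-6 = 1.752×10^-4 mol/kg
α₀ = 1/(1 + K1/[H⁺] + K1K2/[H⁺]²) = 1/(1 + 10^+1.12 + 10^-0.95) = 0.06996
DIC = [CO2*]/α₀ = 1.752×10^-4 / 0.06996 = 2.504 mmol/kg
[CO3²⁻] = α₂·DIC; α₂ = 0.007849, so [CO3²⁻] = 0.007849 × 2.504 = 0.0197 mmol/kg = 19.7 μmol/kg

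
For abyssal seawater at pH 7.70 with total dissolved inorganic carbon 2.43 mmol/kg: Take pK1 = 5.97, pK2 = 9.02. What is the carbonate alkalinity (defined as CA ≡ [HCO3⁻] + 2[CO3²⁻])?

CA = [HCO3⁻] + 2[CO3²⁻] = (α₁ + 2α₂)·DIC
At pH 7.70: [H⁺]/K1 = 10^-1.73 = 0.018621, K2/[H⁺] = 10^-1.32 = 0.047863
α₁ = 1/(1 + 0.018621 + 0.047863) = 1/1.0665 = 0.9377; α₂ = α₁·K2/[H⁺] = 0.04488
α₁ + 2α₂ = 1.0274
CA = 1.0274 × 2.43 = 2.50 mmol/kg

CA = 2.50 mmol/kg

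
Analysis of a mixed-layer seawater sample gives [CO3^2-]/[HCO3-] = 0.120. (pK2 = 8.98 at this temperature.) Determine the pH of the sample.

pH = 8.06

From K2 = [H⁺][CO3^2-]/[HCO3-]:  pH = pK2 + log₁₀([CO3^2-]/[HCO3-])
log₁₀(0.120) = -0.921
pH = 8.98 + (-0.921) = 8.06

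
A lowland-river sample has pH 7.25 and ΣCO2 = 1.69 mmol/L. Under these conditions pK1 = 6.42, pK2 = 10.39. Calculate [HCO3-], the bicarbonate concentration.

α₁ = 1 / (1 + [H⁺]/K1 + K2/[H⁺]) = 1 / (1 + 10^-0.83 + 10^-3.14)
   = 1 / (1 + 0.14791 + 0.00072444) = 1/1.1486 = 0.8706
[HCO3⁻] = α₁ × DIC = 0.8706 × 1.69 = 1.47 mmol/L

[HCO3⁻] = 1.47 mmol/L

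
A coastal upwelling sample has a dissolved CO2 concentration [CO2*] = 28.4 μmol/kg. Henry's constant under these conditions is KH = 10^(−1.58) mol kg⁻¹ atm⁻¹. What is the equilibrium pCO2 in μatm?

KH = 10^(−1.58) = 2.630×10^-2 mol kg⁻¹ atm⁻¹
pCO2 = [CO2*]/KH = 28.4×10^-6 / 2.630×10^-2 = 1.08×10^-3 atm = 1080 μatm

pCO2 = 1080 μatm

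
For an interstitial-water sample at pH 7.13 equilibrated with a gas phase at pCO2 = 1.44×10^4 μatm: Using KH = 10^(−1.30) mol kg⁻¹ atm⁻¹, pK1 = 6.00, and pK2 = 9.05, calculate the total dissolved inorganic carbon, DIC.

DIC = 10.6 mmol/kg

[CO2*] = KH · pCO2 = 10^(−1.30) × 1.44×10^4×10^-6 = 7.217×10^-4 mol/kg
α₀ = 1/(1 + K1/[H⁺] + K1K2/[H⁺]²) = 1/(1 + 10^+1.13 + 10^-0.79) = 0.06825
DIC = [CO2*]/α₀ = 7.217×10^-4 / 0.06825 = 10.6 mmol/kg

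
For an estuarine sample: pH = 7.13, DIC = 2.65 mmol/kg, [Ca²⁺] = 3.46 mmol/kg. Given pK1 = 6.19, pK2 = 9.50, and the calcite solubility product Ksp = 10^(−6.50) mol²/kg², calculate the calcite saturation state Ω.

Ω = 0.111

α₂ = 1 / (1 + [H⁺]/K2 + [H⁺]²/(K1K2)) = 1 / (1 + 10^+2.37 + 10^+1.43)
   = 1 / (1 + 234.42 + 26.915) = 1/262.34 = 0.003812
[CO3²⁻] = α₂ × DIC = 0.003812 × 2.65 = 0.01010 mmol/kg = 10.10 μmol/kg
Ksp = 10^(−6.50) = 3.162×10^-7
Ω = [Ca²⁺][CO3²⁻]/Ksp = (3.46×10^-3)(1.010×10^-5) / 3.162×10^-7 = 0.111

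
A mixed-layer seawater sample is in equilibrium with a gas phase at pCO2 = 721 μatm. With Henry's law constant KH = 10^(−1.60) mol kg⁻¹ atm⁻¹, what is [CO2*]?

[CO2*] = 18.1 μmol/kg

KH = 10^(−1.60) = 2.512×10^-2 mol kg⁻¹ atm⁻¹
[CO2*] = KH · pCO2 = 2.512×10^-2 × 721×10^-6 atm = 1.81×10^-5 mol/kg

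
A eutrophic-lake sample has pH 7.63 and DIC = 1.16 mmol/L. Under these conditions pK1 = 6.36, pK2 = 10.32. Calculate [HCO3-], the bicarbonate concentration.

α₁ = 1 / (1 + [H⁺]/K1 + K2/[H⁺]) = 1 / (1 + 10^-1.27 + 10^-2.69)
   = 1 / (1 + 0.053703 + 0.0020417) = 1/1.0557 = 0.9472
[HCO3⁻] = α₁ × DIC = 0.9472 × 1.16 = 1.10 mmol/L

[HCO3⁻] = 1.10 mmol/L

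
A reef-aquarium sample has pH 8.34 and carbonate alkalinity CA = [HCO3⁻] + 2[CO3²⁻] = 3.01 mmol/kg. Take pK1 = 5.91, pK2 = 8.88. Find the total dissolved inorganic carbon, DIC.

DIC = 2.47 mmol/kg

CA = [HCO3⁻] + 2[CO3²⁻] = (α₁ + 2α₂)·DIC
At pH 8.34: [H⁺]/K1 = 10^-2.43 = 0.0037154, K2/[H⁺] = 10^-0.54 = 0.28840
α₁ = 1/(1 + 0.0037154 + 0.28840) = 1/1.2921 = 0.7739; α₂ = α₁·K2/[H⁺] = 0.2232
α₁ + 2α₂ = 1.2203
DIC = CA / (α₁ + 2α₂) = 3.01 / 1.2203 = 2.47 mmol/kg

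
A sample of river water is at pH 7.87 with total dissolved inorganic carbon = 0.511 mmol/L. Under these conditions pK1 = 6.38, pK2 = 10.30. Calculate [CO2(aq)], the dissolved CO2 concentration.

α₀ = 1 / (1 + K1/[H⁺] + K1K2/[H⁺]²) = 1 / (1 + 10^+1.49 + 10^-0.94)
   = 1 / (1 + 30.903 + 0.11482) = 1/32.018 = 0.03123
[CO2*] = α₀ × DIC = 0.03123 × 0.511 = 0.0160 mmol/L = 16.0 μmol/L

[CO2*] = 16.0 μmol/L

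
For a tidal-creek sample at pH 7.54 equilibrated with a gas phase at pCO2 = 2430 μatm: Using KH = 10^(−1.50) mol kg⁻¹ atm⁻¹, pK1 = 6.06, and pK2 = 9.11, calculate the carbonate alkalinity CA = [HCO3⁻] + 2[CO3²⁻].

[CO2*] = KH · pCO2 = 10^(−1.50) × 2430×10^-6 = 7.684×10^-5 mol/kg
α₀ = 1/(1 + K1/[H⁺] + K1K2/[H⁺]²) = 1/(1 + 10^+1.48 + 10^-0.09) = 0.03124
DIC = [CO2*]/α₀ = 7.684×10^-5 / 0.03124 = 2.460 mmol/kg
CA = (α₁ + 2α₂)·DIC = (0.9434 + 2×0.02539) × 2.460 = 2.45 mmol/kg

CA = 2.45 mmol/kg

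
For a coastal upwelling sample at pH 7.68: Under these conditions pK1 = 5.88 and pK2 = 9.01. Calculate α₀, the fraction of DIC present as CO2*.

α₀ = 0.0149

α₀ = 1 / (1 + K1/[H⁺] + K1K2/[H⁺]²) = 1 / (1 + 10^+1.80 + 10^+0.47)
   = 1 / (1 + 63.096 + 2.9512) = 1/67.047 = 0.01491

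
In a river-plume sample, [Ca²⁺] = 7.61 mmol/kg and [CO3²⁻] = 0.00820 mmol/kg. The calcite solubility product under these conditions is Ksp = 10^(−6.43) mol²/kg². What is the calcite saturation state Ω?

Ω = 0.168

Ksp = 10^(−6.43) = 3.715×10^-7
Ω = [Ca²⁺][CO3²⁻]/Ksp = (7.61×10^-3)(0.00820×10^-3) / 3.715×10^-7 = 0.168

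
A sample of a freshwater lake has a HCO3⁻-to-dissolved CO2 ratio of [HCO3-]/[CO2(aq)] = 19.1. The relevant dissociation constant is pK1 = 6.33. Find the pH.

pH = 7.61

From K1 = [H⁺][HCO3-]/[CO2(aq)]:  pH = pK1 + log₁₀([HCO3-]/[CO2(aq)])
log₁₀(19.1) = +1.281
pH = 6.33 + (+1.281) = 7.61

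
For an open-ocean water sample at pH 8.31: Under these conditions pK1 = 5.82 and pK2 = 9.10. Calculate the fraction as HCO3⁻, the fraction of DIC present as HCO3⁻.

α₁ = 0.858

α₁ = 1 / (1 + [H⁺]/K1 + K2/[H⁺]) = 1 / (1 + 10^-2.49 + 10^-0.79)
   = 1 / (1 + 0.0032359 + 0.16218) = 1/1.1654 = 0.8581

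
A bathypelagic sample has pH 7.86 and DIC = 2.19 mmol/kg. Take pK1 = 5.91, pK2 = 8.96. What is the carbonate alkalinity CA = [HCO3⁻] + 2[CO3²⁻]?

CA = 2.33 mmol/kg

CA = [HCO3⁻] + 2[CO3²⁻] = (α₁ + 2α₂)·DIC
At pH 7.86: [H⁺]/K1 = 10^-1.95 = 0.011220, K2/[H⁺] = 10^-1.10 = 0.079433
α₁ = 1/(1 + 0.011220 + 0.079433) = 1/1.0907 = 0.9169; α₂ = α₁·K2/[H⁺] = 0.07283
α₁ + 2α₂ = 1.0625
CA = 1.0625 × 2.19 = 2.33 mmol/kg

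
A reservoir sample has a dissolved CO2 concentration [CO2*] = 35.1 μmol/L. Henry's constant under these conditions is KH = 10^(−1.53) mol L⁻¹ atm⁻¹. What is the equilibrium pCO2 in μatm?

KH = 10^(−1.53) = 2.951×10^-2 mol L⁻¹ atm⁻¹
pCO2 = [CO2*]/KH = 35.1×10^-6 / 2.951×10^-2 = 1.19×10^-3 atm = 1190 μatm

pCO2 = 1190 μatm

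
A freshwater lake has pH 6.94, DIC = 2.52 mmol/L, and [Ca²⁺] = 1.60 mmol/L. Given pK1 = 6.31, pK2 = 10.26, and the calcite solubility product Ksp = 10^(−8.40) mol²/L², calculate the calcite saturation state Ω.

Ω = 0.393

α₂ = 1 / (1 + [H⁺]/K2 + [H⁺]²/(K1K2)) = 1 / (1 + 10^+3.32 + 10^+2.69)
   = 1 / (1 + 2089.3 + 489.78) = 1/2580.1 = 0.0003876
[CO3²⁻] = α₂ × DIC = 0.0003876 × 2.52 = 0.0009767 mmol/L = 0.9767 μmol/L
Ksp = 10^(−8.40) = 3.981×10^-9
Ω = [Ca²⁺][CO3²⁻]/Ksp = (1.60×10^-3)(9.767×10^-7) / 3.981×10^-9 = 0.393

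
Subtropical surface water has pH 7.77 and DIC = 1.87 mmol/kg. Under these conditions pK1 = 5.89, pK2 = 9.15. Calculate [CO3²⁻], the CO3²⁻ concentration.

α₂ = 1 / (1 + [H⁺]/K2 + [H⁺]²/(K1K2)) = 1 / (1 + 10^+1.38 + 10^-0.50)
   = 1 / (1 + 23.988 + 0.31623) = 1/25.305 = 0.03952
[CO3²⁻] = α₂ × DIC = 0.03952 × 1.87 = 0.0739 mmol/kg

[CO3²⁻] = 0.0739 mmol/kg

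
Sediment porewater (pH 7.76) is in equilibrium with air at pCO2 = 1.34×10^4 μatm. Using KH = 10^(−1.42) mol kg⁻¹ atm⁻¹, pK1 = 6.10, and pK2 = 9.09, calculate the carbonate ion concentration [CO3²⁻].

[CO2*] = KH · pCO2 = 10^(−1.42) × 1.34×10^4×10^-6 = 5.095×10^-4 mol/kg
α₀ = 1/(1 + K1/[H⁺] + K1K2/[H⁺]²) = 1/(1 + 10^+1.66 + 10^+0.33) = 0.02047
DIC = [CO2*]/α₀ = 5.095×10^-4 / 0.02047 = 24.89 mmol/kg
[CO3²⁻] = α₂·DIC; α₂ = 0.04377, so [CO3²⁻] = 0.04377 × 24.89 = 1.09 mmol/kg

[CO3²⁻] = 1.09 mmol/kg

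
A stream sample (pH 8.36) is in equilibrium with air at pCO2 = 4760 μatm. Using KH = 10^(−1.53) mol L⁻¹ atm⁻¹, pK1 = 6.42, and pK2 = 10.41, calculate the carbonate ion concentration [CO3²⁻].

[CO2*] = KH · pCO2 = 10^(−1.53) × 4760×10^-6 = 1.405×10^-4 mol/L
α₀ = 1/(1 + K1/[H⁺] + K1K2/[H⁺]²) = 1/(1 + 10^+1.94 + 10^-0.11) = 0.01125
DIC = [CO2*]/α₀ = 1.405×10^-4 / 0.01125 = 12.48 mmol/L
[CO3²⁻] = α₂·DIC; α₂ = 0.008734, so [CO3²⁻] = 0.008734 × 12.48 = 0.109 mmol/L

[CO3²⁻] = 0.109 mmol/L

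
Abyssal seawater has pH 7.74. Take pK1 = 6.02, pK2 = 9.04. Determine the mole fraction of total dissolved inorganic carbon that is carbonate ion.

α₂ = 1 / (1 + [H⁺]/K2 + [H⁺]²/(K1K2)) = 1 / (1 + 10^+1.30 + 10^-0.42)
   = 1 / (1 + 19.953 + 0.38019) = 1/21.333 = 0.04688

α₂ = 0.0469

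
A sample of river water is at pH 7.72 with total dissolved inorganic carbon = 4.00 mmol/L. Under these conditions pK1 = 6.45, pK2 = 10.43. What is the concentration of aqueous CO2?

α₀ = 1 / (1 + K1/[H⁺] + K1K2/[H⁺]²) = 1 / (1 + 10^+1.27 + 10^-1.44)
   = 1 / (1 + 18.621 + 0.036308) = 1/19.657 = 0.05087
[CO2*] = α₀ × DIC = 0.05087 × 4.00 = 0.203 mmol/L

[CO2*] = 0.203 mmol/L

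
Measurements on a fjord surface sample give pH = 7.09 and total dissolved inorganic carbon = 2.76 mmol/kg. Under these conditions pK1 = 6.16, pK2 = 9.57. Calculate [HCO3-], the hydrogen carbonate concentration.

[HCO3⁻] = 2.46 mmol/kg

α₁ = 1 / (1 + [H⁺]/K1 + K2/[H⁺]) = 1 / (1 + 10^-0.93 + 10^-2.48)
   = 1 / (1 + 0.11749 + 0.0033113) = 1/1.1208 = 0.8922
[HCO3⁻] = α₁ × DIC = 0.8922 × 2.76 = 2.46 mmol/kg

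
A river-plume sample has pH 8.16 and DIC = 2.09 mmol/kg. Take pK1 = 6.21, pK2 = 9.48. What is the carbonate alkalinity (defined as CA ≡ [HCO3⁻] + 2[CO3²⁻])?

CA = [HCO3⁻] + 2[CO3²⁻] = (α₁ + 2α₂)·DIC
At pH 8.16: [H⁺]/K1 = 10^-1.95 = 0.011220, K2/[H⁺] = 10^-1.32 = 0.047863
α₁ = 1/(1 + 0.011220 + 0.047863) = 1/1.0591 = 0.9442; α₂ = α₁·K2/[H⁺] = 0.04519
α₁ + 2α₂ = 1.0346
CA = 1.0346 × 2.09 = 2.16 mmol/kg

CA = 2.16 mmol/kg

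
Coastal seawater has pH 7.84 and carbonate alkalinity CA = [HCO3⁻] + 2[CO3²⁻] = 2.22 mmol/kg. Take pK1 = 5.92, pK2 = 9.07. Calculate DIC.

CA = [HCO3⁻] + 2[CO3²⁻] = (α₁ + 2α₂)·DIC
At pH 7.84: [H⁺]/K1 = 10^-1.92 = 0.012023, K2/[H⁺] = 10^-1.23 = 0.058884
α₁ = 1/(1 + 0.012023 + 0.058884) = 1/1.0709 = 0.9338; α₂ = α₁·K2/[H⁺] = 0.05499
α₁ + 2α₂ = 1.0438
DIC = CA / (α₁ + 2α₂) = 2.22 / 1.0438 = 2.13 mmol/kg

DIC = 2.13 mmol/kg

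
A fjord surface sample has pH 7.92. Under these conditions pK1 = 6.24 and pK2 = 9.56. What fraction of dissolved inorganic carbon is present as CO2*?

α₀ = 1 / (1 + K1/[H⁺] + K1K2/[H⁺]²) = 1 / (1 + 10^+1.68 + 10^+0.04)
   = 1 / (1 + 47.863 + 1.0965) = 1/49.959 = 0.02002

α₀ = 0.0200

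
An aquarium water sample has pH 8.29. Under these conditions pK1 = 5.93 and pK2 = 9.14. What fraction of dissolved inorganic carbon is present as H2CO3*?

α₀ = 0.00381

α₀ = 1 / (1 + K1/[H⁺] + K1K2/[H⁺]²) = 1 / (1 + 10^+2.36 + 10^+1.51)
   = 1 / (1 + 229.09 + 32.359) = 1/262.45 = 0.003810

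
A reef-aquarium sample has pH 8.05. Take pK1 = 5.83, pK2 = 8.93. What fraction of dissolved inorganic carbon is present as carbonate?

α₂ = 1 / (1 + [H⁺]/K2 + [H⁺]²/(K1K2)) = 1 / (1 + 10^+0.88 + 10^-1.34)
   = 1 / (1 + 7.5858 + 0.045709) = 1/8.6315 = 0.1159

α₂ = 0.116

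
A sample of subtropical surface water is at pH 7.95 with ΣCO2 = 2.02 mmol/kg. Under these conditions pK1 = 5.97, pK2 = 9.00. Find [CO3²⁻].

[CO3²⁻] = 0.164 mmol/kg

α₂ = 1 / (1 + [H⁺]/K2 + [H⁺]²/(K1K2)) = 1 / (1 + 10^+1.05 + 10^-0.93)
   = 1 / (1 + 11.220 + 0.11749) = 1/12.338 = 0.08105
[CO3²⁻] = α₂ × DIC = 0.08105 × 2.02 = 0.164 mmol/kg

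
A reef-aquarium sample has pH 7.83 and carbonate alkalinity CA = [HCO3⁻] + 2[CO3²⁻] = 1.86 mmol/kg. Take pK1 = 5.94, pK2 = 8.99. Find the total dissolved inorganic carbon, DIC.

CA = [HCO3⁻] + 2[CO3²⁻] = (α₁ + 2α₂)·DIC
At pH 7.83: [H⁺]/K1 = 10^-1.89 = 0.012882, K2/[H⁺] = 10^-1.16 = 0.069183
α₁ = 1/(1 + 0.012882 + 0.069183) = 1/1.0821 = 0.9242; α₂ = α₁·K2/[H⁺] = 0.06394
α₁ + 2α₂ = 1.0520
DIC = CA / (α₁ + 2α₂) = 1.86 / 1.0520 = 1.77 mmol/kg

DIC = 1.77 mmol/kg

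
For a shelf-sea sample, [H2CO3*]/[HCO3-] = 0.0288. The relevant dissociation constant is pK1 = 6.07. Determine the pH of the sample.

pH = 7.61

From K1 = [H⁺][HCO3-]/[H2CO3*]:  pH = pK1 − log₁₀([H2CO3*]/[HCO3-])
log₁₀(0.0288) = -1.541
pH = 6.07 − (-1.541) = 7.61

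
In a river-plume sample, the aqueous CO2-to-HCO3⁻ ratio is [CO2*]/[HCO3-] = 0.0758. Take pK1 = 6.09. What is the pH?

pH = 7.21

From K1 = [H⁺][HCO3-]/[CO2*]:  pH = pK1 − log₁₀([CO2*]/[HCO3-])
log₁₀(0.0758) = -1.120
pH = 6.09 − (-1.120) = 7.21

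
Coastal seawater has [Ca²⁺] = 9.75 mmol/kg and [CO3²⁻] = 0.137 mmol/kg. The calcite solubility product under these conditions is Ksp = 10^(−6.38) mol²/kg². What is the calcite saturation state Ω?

Ω = 3.20

Ksp = 10^(−6.38) = 4.169×10^-7
Ω = [Ca²⁺][CO3²⁻]/Ksp = (9.75×10^-3)(0.137×10^-3) / 4.169×10^-7 = 3.20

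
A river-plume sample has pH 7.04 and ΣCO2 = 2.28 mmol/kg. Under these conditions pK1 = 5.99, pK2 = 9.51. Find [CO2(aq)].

α₀ = 1 / (1 + K1/[H⁺] + K1K2/[H⁺]²) = 1 / (1 + 10^+1.05 + 10^-1.42)
   = 1 / (1 + 11.220 + 0.038019) = 1/12.258 = 0.08158
[CO2*] = α₀ × DIC = 0.08158 × 2.28 = 0.186 mmol/kg

[CO2*] = 0.186 mmol/kg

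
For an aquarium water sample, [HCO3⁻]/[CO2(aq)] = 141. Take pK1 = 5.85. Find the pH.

pH = 8.00

From K1 = [H⁺][HCO3⁻]/[CO2(aq)]:  pH = pK1 + log₁₀([HCO3⁻]/[CO2(aq)])
log₁₀(141) = +2.149
pH = 5.85 + (+2.149) = 8.00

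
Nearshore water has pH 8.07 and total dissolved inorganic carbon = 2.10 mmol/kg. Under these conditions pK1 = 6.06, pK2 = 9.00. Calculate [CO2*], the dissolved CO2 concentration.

[CO2*] = 18.2 μmol/kg

α₀ = 1 / (1 + K1/[H⁺] + K1K2/[H⁺]²) = 1 / (1 + 10^+2.01 + 10^+1.08)
   = 1 / (1 + 102.33 + 12.023) = 1/115.35 = 0.008669
[CO2*] = α₀ × DIC = 0.008669 × 2.10 = 0.0182 mmol/kg = 18.2 μmol/kg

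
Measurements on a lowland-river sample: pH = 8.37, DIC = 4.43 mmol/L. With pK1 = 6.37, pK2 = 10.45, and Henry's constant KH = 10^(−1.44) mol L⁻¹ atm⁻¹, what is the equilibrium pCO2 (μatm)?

pCO2 = 1200 μatm

α₀ = 1 / (1 + K1/[H⁺] + K1K2/[H⁺]²) = 1 / (1 + 10^+2.00 + 10^-0.08)
   = 1 / (1 + 100.00 + 0.83176) = 1/101.83 = 0.009820
[CO2*] = α₀ × DIC = 0.009820 × 4.43 = 0.04350 mmol/L
pCO2 = [CO2*]/KH = 4.350×10^-5 / 3.631×10^-2 = 1200 μatm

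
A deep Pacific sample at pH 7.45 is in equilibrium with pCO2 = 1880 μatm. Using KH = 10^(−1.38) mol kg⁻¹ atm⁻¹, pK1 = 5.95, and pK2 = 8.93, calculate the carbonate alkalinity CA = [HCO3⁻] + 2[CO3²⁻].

CA = 2.64 mmol/kg

[CO2*] = KH · pCO2 = 10^(−1.38) × 1880×10^-6 = 7.837×10^-5 mol/kg
α₀ = 1/(1 + K1/[H⁺] + K1K2/[H⁺]²) = 1/(1 + 10^+1.50 + 10^+0.02) = 0.02970
DIC = [CO2*]/α₀ = 7.837×10^-5 / 0.02970 = 2.639 mmol/kg
CA = (α₁ + 2α₂)·DIC = (0.9392 + 2×0.03110) × 2.639 = 2.64 mmol/kg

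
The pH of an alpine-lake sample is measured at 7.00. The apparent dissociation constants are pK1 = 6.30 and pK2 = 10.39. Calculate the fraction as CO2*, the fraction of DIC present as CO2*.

α₀ = 1 / (1 + K1/[H⁺] + K1K2/[H⁺]²) = 1 / (1 + 10^+0.70 + 10^-2.69)
   = 1 / (1 + 5.0119 + 0.0020417) = 1/6.0139 = 0.1663

α₀ = 0.166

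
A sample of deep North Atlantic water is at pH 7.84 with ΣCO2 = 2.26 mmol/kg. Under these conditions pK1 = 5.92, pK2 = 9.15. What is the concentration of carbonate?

α₂ = 1 / (1 + [H⁺]/K2 + [H⁺]²/(K1K2)) = 1 / (1 + 10^+1.31 + 10^-0.61)
   = 1 / (1 + 20.417 + 0.24547) = 1/21.663 = 0.04616
[CO3²⁻] = α₂ × DIC = 0.04616 × 2.26 = 0.104 mmol/kg

[CO3²⁻] = 0.104 mmol/kg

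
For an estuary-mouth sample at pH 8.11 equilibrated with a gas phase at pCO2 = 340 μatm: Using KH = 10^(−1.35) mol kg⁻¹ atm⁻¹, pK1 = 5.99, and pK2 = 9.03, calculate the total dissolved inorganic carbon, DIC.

[CO2*] = KH · pCO2 = 10^(−1.35) × 340×10^-6 = 1.519×10^-5 mol/kg
α₀ = 1/(1 + K1/[H⁺] + K1K2/[H⁺]²) = 1/(1 + 10^+2.12 + 10^+1.20) = 0.006726
DIC = [CO2*]/α₀ = 1.519×10^-5 / 0.006726 = 2.26 mmol/kg

DIC = 2.26 mmol/kg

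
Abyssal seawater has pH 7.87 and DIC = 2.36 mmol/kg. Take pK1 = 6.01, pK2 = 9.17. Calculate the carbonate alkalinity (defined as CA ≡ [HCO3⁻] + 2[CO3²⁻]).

CA = 2.44 mmol/kg

CA = [HCO3⁻] + 2[CO3²⁻] = (α₁ + 2α₂)·DIC
At pH 7.87: [H⁺]/K1 = 10^-1.86 = 0.013804, K2/[H⁺] = 10^-1.30 = 0.050119
α₁ = 1/(1 + 0.013804 + 0.050119) = 1/1.0639 = 0.9399; α₂ = α₁·K2/[H⁺] = 0.04711
α₁ + 2α₂ = 1.0341
CA = 1.0341 × 2.36 = 2.44 mmol/kg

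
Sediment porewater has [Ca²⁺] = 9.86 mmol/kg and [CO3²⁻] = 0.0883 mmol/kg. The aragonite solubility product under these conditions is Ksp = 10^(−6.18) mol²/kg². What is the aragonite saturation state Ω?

Ω = 1.32

Ksp = 10^(−6.18) = 6.607×10^-7
Ω = [Ca²⁺][CO3²⁻]/Ksp = (9.86×10^-3)(0.0883×10^-3) / 6.607×10^-7 = 1.32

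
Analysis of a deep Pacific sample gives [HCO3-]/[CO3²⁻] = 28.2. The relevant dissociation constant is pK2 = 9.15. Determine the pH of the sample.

pH = 7.70

From K2 = [H⁺][CO3²⁻]/[HCO3-]:  pH = pK2 − log₁₀([HCO3-]/[CO3²⁻])
log₁₀(28.2) = +1.450
pH = 9.15 − (+1.450) = 7.70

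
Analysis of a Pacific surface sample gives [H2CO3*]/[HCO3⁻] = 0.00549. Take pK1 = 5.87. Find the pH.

From K1 = [H⁺][HCO3⁻]/[H2CO3*]:  pH = pK1 − log₁₀([H2CO3*]/[HCO3⁻])
log₁₀(0.00549) = -2.260
pH = 5.87 − (-2.260) = 8.13

pH = 8.13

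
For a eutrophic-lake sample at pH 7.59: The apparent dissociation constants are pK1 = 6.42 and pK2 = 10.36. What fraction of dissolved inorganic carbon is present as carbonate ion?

α₂ = 0.00159

α₂ = 1 / (1 + [H⁺]/K2 + [H⁺]²/(K1K2)) = 1 / (1 + 10^+2.77 + 10^+1.60)
   = 1 / (1 + 588.84 + 39.811) = 1/629.65 = 0.001588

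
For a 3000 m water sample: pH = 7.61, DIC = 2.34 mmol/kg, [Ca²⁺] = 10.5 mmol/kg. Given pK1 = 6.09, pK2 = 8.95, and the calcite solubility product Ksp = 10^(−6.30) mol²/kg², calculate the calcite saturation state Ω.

Ω = 2.08

α₂ = 1 / (1 + [H⁺]/K2 + [H⁺]²/(K1K2)) = 1 / (1 + 10^+1.34 + 10^-0.18)
   = 1 / (1 + 21.878 + 0.66069) = 1/23.538 = 0.04248
[CO3²⁻] = α₂ × DIC = 0.04248 × 2.34 = 0.09941 mmol/kg
Ksp = 10^(−6.30) = 5.012×10^-7
Ω = [Ca²⁺][CO3²⁻]/Ksp = (10.5×10^-3)(9.941×10^-5) / 5.012×10^-7 = 2.08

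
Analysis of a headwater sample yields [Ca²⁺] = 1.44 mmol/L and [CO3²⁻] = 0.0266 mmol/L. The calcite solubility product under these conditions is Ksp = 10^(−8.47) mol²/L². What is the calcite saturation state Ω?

Ksp = 10^(−8.47) = 3.388×10^-9
Ω = [Ca²⁺][CO3²⁻]/Ksp = (1.44×10^-3)(0.0266×10^-3) / 3.388×10^-9 = 11.3

Ω = 11.3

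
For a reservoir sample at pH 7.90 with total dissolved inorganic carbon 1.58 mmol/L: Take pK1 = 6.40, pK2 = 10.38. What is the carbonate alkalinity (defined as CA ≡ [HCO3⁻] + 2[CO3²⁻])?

CA = 1.54 mmol/L

CA = [HCO3⁻] + 2[CO3²⁻] = (α₁ + 2α₂)·DIC
At pH 7.90: [H⁺]/K1 = 10^-1.50 = 0.031623, K2/[H⁺] = 10^-2.48 = 0.0033113
α₁ = 1/(1 + 0.031623 + 0.0033113) = 1/1.0349 = 0.9662; α₂ = α₁·K2/[H⁺] = 0.003200
α₁ + 2α₂ = 0.9726
CA = 0.9726 × 1.58 = 1.54 mmol/L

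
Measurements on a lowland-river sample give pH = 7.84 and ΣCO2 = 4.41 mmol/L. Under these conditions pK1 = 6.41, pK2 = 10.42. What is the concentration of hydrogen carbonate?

α₁ = 1 / (1 + [H⁺]/K1 + K2/[H⁺]) = 1 / (1 + 10^-1.43 + 10^-2.58)
   = 1 / (1 + 0.037154 + 0.0026303) = 1/1.0398 = 0.9617
[HCO3⁻] = α₁ × DIC = 0.9617 × 4.41 = 4.24 mmol/L

[HCO3⁻] = 4.24 mmol/L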